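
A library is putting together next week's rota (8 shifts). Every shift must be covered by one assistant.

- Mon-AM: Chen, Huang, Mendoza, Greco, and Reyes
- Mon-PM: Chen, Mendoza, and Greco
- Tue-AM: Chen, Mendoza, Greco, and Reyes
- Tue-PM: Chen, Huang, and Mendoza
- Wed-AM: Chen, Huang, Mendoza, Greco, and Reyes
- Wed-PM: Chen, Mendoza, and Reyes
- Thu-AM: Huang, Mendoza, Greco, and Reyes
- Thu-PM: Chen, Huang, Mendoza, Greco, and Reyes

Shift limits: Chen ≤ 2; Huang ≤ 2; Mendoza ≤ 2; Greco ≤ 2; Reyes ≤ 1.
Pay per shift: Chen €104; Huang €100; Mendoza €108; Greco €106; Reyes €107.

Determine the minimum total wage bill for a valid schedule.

Picking the cheapest available assistant for each shift independently would cost €812, but that ignores the shift limits.
An optimal schedule: Mon-AM→Greco, Mon-PM→Chen, Tue-AM→Greco, Tue-PM→Huang, Wed-AM→Reyes, Wed-PM→Chen, Thu-AM→Huang, Thu-PM→Mendoza.
Total: 106 + 104 + 106 + 100 + 107 + 104 + 100 + 108 = €835.

€835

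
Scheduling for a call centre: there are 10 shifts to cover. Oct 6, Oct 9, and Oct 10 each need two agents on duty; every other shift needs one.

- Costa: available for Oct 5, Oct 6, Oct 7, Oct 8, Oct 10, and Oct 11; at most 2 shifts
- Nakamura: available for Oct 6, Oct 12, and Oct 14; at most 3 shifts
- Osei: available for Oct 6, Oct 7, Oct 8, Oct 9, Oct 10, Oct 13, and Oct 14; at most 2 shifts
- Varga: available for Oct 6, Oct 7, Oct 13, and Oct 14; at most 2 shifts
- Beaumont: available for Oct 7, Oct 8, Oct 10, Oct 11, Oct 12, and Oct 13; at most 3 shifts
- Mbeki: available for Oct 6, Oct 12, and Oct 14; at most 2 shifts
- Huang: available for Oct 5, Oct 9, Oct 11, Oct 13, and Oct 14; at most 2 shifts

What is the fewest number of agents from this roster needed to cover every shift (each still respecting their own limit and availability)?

6

13 slots to fill and no one can take more than 3, so at least ⌈13/3⌉ = 5 agents are needed.
Any 5 agents together have capacity at most 3+3+2+2+2 = 12 < 13 slots, so 5 can never suffice.
Costa, Nakamura, Osei, Varga, Beaumont, and Huang alone can cover everything: Oct 5→Costa, Oct 6→Nakamura+Varga, Oct 7→Varga, Oct 8→Costa, Oct 9→Osei+Huang, Oct 10→Osei+Beaumont, Oct 11→Beaumont, Oct 12→Nakamura, Oct 13→Beaumont, Oct 14→Nakamura.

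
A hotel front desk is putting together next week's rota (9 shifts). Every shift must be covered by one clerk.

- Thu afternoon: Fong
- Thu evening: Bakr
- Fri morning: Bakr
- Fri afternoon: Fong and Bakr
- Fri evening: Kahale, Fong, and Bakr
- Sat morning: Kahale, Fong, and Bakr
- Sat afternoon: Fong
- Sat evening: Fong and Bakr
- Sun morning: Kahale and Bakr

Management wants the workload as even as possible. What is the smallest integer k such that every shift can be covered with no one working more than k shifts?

3

With 3 clerks and 9 worker-slots to fill, someone must work at least ⌈9/3⌉ = 3 shifts, so k ≥ 3.
k = 3 works: Thu afternoon→Fong, Thu evening→Bakr, Fri morning→Bakr, Fri afternoon→Fong, Fri evening→Kahale, Sat morning→Kahale, Sat afternoon→Fong, Sat evening→Bakr, Sun morning→Kahale.
Loads: Kahale 3, Fong 3, Bakr 3 — all ≤ 3.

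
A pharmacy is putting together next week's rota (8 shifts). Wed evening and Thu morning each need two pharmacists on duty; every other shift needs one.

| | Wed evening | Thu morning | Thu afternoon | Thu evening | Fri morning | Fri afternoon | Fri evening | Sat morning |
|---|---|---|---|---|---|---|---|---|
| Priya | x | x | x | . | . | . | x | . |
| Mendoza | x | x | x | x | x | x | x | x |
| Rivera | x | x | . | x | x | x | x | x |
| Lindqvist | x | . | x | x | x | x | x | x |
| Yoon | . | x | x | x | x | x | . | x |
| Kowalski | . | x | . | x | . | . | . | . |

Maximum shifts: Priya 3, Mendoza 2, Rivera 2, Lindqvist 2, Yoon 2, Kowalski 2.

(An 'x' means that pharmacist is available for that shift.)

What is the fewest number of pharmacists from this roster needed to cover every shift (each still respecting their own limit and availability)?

5

10 slots to fill and no one can take more than 3, so at least ⌈10/3⌉ = 4 pharmacists are needed.
Any 4 pharmacists together have capacity at most 3+2+2+2 = 9 < 10 slots, so 4 can never suffice.
Priya, Mendoza, Rivera, Lindqvist, and Yoon alone can cover everything: Wed evening→Priya+Lindqvist, Thu morning→Rivera+Yoon, Thu afternoon→Priya, Thu evening→Mendoza, Fri morning→Mendoza, Fri afternoon→Rivera, Fri evening→Priya, Sat morning→Lindqvist.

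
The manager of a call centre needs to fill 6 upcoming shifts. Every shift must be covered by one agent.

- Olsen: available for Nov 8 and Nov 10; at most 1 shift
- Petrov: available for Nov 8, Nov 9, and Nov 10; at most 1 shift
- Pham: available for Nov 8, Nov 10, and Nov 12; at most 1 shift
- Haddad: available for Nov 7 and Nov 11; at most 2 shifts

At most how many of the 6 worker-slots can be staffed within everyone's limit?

Total capacity across all agents is 1+1+1+2 = 5, and 6 slots are needed, so at most 5 can be filled.
An assignment achieving 5: Nov 7→Haddad, Nov 8→Olsen, Nov 9→Petrov, Nov 11→Haddad, Nov 12→Pham.
Loads: Olsen 1/1, Petrov 1/1, Pham 1/1, Haddad 2/2.

5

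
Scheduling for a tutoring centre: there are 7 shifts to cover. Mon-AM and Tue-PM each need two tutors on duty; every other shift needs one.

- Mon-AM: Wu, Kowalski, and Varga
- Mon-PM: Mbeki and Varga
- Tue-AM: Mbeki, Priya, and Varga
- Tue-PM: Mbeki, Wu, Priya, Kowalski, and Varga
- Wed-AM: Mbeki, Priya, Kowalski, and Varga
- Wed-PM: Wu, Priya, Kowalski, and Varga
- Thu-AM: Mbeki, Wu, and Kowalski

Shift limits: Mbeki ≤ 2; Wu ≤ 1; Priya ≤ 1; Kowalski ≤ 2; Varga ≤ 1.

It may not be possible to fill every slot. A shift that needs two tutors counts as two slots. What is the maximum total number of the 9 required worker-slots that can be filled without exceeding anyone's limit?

7

Total capacity across all tutors is 2+1+1+2+1 = 7, and 9 slots are needed, so at most 7 can be filled.
An assignment achieving 7: Mon-AM→Wu+Kowalski, Mon-PM→Mbeki, Tue-AM→Mbeki, Wed-AM→Priya, Wed-PM→Varga, Thu-AM→Kowalski.
Loads: Mbeki 2/2, Wu 1/1, Priya 1/1, Kowalski 2/2, Varga 1/1.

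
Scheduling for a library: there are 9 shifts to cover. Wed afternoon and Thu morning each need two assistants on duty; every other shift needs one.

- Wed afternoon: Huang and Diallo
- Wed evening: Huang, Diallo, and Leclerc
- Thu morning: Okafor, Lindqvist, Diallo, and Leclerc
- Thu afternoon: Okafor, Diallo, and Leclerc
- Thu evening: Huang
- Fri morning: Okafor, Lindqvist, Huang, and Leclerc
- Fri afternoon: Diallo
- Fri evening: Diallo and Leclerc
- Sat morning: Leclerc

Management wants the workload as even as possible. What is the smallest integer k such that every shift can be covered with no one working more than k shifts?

3

With 5 assistants and 11 worker-slots to fill, someone must work at least ⌈11/5⌉ = 3 shifts, so k ≥ 3.
k = 3 works: Wed afternoon→Huang+Diallo, Wed evening→Huang, Thu morning→Okafor+Lindqvist, Thu afternoon→Okafor, Thu evening→Huang, Fri morning→Okafor, Fri afternoon→Diallo, Fri evening→Diallo, Sat morning→Leclerc.
Loads: Okafor 3, Lindqvist 1, Huang 3, Diallo 3, Leclerc 1 — all ≤ 3.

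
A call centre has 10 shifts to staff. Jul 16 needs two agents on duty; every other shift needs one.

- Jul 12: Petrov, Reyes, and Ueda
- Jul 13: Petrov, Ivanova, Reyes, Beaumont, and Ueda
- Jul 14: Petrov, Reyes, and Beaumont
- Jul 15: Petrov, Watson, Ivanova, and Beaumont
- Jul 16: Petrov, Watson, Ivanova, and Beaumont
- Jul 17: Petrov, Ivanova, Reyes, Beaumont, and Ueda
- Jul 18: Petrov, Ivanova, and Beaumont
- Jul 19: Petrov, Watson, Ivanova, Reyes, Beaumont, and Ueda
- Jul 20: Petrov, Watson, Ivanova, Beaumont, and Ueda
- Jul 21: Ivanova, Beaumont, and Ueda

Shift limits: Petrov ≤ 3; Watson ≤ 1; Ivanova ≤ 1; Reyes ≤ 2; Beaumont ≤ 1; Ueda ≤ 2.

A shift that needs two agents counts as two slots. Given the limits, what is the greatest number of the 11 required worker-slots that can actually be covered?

Total capacity across all agents is 3+1+1+2+1+2 = 10, and 11 slots are needed, so at most 10 can be filled.
An assignment achieving 10: Jul 12→Petrov, Jul 13→Reyes, Jul 14→Petrov, Jul 15→Watson, Jul 16→Beaumont, Jul 17→Reyes, Jul 18→Petrov, Jul 19→Ueda, Jul 20→Ueda, Jul 21→Ivanova.
Loads: Petrov 3/3, Watson 1/1, Ivanova 1/1, Reyes 2/2, Beaumont 1/1, Ueda 2/2.

10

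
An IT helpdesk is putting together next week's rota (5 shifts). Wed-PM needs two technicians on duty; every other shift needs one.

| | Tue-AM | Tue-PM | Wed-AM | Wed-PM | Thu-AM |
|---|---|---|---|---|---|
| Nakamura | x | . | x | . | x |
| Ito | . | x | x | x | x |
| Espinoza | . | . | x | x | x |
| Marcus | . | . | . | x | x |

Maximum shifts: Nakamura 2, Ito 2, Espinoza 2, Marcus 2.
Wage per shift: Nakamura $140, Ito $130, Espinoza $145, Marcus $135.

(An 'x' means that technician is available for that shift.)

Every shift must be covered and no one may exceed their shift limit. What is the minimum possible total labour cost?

Tue-AM can only be covered by Nakamura, so that assignment is forced.
Tue-PM can only be covered by Ito, so that assignment is forced.
Picking the cheapest available technician for each shift independently would cost $795, but that ignores the shift limits.
An optimal schedule: Tue-AM→Nakamura, Tue-PM→Ito, Wed-AM→Nakamura, Wed-PM→Ito+Marcus, Thu-AM→Marcus.
Total: 140 + 130 + 140 + 130 + 135 + 135 = $810.

$810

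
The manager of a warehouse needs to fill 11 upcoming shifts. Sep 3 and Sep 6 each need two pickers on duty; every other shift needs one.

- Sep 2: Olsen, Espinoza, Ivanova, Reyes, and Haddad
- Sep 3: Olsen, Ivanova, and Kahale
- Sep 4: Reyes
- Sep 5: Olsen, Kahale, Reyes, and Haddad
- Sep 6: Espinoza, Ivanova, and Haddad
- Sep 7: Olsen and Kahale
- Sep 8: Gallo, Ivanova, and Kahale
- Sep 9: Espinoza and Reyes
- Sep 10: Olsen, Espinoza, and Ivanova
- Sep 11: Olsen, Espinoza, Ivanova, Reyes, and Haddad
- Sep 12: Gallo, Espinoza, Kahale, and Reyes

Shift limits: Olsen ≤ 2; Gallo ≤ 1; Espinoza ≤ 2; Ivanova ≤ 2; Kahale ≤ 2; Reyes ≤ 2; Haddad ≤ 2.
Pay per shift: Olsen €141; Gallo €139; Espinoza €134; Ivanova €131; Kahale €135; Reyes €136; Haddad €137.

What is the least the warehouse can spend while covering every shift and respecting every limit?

Sep 4 can only be covered by Reyes, so that assignment is forced.
Picking the cheapest available picker for each shift independently would cost €1729, but that ignores the shift limits.
An optimal schedule: Sep 2→Reyes, Sep 3→Olsen+Ivanova, Sep 4→Reyes, Sep 5→Kahale, Sep 6→Espinoza+Haddad, Sep 7→Olsen, Sep 8→Gallo, Sep 9→Espinoza, Sep 10→Ivanova, Sep 11→Haddad, Sep 12→Kahale.
Total: 136 + 141 + 131 + 136 + 135 + 134 + 137 + 141 + 139 + 134 + 131 + 137 + 135 = €1767.

€1767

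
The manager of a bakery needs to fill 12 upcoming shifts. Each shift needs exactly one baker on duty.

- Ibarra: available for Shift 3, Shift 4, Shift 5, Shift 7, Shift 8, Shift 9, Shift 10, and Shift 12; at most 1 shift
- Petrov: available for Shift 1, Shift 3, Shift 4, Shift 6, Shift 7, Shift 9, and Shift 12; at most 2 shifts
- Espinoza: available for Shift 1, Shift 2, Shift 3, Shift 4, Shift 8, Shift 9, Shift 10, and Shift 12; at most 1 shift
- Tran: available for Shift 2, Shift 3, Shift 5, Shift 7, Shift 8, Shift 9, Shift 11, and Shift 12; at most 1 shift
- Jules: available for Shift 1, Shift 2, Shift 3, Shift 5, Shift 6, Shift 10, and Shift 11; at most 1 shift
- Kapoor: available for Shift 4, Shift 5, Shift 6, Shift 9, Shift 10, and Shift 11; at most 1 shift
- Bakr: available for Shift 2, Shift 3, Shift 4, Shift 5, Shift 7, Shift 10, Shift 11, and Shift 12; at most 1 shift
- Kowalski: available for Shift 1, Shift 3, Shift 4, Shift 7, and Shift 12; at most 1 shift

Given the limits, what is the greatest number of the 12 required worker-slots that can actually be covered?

Total capacity across all bakers is 1+2+1+1+1+1+1+1 = 9, and 12 slots are needed, so at most 9 can be filled.
An assignment achieving 9: Shift 1→Petrov, Shift 2→Espinoza, Shift 4→Kowalski, Shift 5→Jules, Shift 6→Petrov, Shift 7→Bakr, Shift 8→Ibarra, Shift 9→Kapoor, Shift 11→Tran.
Loads: Ibarra 1/1, Petrov 2/2, Espinoza 1/1, Tran 1/1, Jules 1/1, Kapoor 1/1, Bakr 1/1, Kowalski 1/1.

9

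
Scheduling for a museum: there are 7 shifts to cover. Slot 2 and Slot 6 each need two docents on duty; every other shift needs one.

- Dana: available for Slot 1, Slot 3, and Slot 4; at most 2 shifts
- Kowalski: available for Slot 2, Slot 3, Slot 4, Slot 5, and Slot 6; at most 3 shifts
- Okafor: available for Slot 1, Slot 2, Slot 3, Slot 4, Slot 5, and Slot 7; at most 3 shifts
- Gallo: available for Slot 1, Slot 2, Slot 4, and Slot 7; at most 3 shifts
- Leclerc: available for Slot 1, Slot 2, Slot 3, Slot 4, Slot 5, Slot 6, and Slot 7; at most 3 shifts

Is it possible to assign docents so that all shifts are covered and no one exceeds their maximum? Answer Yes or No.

Yes

Slot 6 can only be covered by Kowalski and Leclerc, so that assignment is forced.
One valid schedule: Slot 1→Dana, Slot 2→Okafor+Gallo, Slot 3→Dana, Slot 4→Kowalski, Slot 5→Kowalski, Slot 6→Kowalski+Leclerc, Slot 7→Okafor.
Loads: Dana 2/2, Kowalski 3/3, Okafor 2/3, Gallo 1/3, Leclerc 1/3 — all within limits.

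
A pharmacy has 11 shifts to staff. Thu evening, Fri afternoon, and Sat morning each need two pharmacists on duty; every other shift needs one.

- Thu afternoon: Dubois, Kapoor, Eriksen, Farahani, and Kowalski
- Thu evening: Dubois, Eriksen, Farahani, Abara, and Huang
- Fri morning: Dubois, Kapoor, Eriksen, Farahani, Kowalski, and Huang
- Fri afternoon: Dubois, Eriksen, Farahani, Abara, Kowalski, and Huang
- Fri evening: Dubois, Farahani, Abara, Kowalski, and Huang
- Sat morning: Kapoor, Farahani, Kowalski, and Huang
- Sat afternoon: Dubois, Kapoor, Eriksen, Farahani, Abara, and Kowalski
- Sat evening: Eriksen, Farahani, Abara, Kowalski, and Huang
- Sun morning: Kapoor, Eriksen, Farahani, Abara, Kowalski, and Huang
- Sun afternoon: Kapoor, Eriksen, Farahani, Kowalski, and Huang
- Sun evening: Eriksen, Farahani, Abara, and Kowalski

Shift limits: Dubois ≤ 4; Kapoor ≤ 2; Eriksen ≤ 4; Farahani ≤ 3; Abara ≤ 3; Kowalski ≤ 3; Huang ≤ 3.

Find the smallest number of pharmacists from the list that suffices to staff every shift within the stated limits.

14 slots to fill and no one can take more than 4, so at least ⌈14/4⌉ = 4 pharmacists are needed.
Dubois, Eriksen, Farahani, and Kowalski alone can cover everything: Thu afternoon→Dubois, Thu evening→Dubois+Eriksen, Fri morning→Dubois, Fri afternoon→Farahani+Kowalski, Fri evening→Dubois, Sat morning→Farahani+Kowalski, Sat afternoon→Kowalski, Sat evening→Eriksen, Sun morning→Eriksen, Sun afternoon→Eriksen, Sun evening→Farahani.

4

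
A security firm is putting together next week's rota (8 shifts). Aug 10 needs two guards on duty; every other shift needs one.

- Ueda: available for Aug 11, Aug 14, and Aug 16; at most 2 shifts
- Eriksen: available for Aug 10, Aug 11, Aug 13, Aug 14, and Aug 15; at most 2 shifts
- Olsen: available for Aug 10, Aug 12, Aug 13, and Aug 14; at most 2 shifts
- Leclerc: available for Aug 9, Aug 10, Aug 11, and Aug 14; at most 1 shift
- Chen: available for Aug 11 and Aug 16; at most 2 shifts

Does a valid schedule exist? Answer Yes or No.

Total capacity is 9 and 9 slots are needed, so capacity alone doesn't rule it out.
Shifts {Aug 9, Aug 10, Aug 12, Aug 13, Aug 15} need 6 worker-slots in total, but the guards available for any of those shifts (Eriksen, Olsen, and Leclerc) can supply at most 5 among them. So no valid schedule exists.

No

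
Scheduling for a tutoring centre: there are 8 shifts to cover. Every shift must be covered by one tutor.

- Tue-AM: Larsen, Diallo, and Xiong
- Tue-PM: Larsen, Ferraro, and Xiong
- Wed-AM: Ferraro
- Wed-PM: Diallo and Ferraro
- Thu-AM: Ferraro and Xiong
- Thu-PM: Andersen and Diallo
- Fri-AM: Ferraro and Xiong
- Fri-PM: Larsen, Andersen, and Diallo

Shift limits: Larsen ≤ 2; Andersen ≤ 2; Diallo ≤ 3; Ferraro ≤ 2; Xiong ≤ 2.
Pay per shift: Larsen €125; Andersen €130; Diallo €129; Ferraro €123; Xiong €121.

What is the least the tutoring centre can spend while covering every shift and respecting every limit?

Wed-AM can only be covered by Ferraro, so that assignment is forced.
Picking the cheapest available tutor for each shift independently would cost €984, but that ignores the shift limits.
An optimal schedule: Tue-AM→Larsen, Tue-PM→Larsen, Wed-AM→Ferraro, Wed-PM→Ferraro, Thu-AM→Xiong, Thu-PM→Diallo, Fri-AM→Xiong, Fri-PM→Diallo.
Total: 125 + 125 + 123 + 123 + 121 + 129 + 121 + 129 = €996.

€996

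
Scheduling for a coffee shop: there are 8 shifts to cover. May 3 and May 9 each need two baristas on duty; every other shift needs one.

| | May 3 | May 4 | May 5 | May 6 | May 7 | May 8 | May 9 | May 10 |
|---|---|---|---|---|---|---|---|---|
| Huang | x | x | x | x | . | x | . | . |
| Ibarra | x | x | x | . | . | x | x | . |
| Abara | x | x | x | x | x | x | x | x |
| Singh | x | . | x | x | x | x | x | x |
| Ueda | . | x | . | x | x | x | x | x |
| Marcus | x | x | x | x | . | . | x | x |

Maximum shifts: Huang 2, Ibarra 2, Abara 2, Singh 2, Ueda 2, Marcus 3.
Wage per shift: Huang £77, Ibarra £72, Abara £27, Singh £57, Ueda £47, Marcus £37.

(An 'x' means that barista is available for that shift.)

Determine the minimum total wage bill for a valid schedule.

Picking the cheapest available barista for each shift independently would cost £290, but that ignores the shift limits.
An optimal schedule: May 3→Singh+Ibarra, May 4→Marcus, May 5→Marcus, May 6→Marcus, May 7→Abara, May 8→Ueda, May 9→Ueda+Singh, May 10→Abara.
Total: 57 + 72 + 37 + 37 + 37 + 27 + 47 + 47 + 57 + 27 = £445.

£445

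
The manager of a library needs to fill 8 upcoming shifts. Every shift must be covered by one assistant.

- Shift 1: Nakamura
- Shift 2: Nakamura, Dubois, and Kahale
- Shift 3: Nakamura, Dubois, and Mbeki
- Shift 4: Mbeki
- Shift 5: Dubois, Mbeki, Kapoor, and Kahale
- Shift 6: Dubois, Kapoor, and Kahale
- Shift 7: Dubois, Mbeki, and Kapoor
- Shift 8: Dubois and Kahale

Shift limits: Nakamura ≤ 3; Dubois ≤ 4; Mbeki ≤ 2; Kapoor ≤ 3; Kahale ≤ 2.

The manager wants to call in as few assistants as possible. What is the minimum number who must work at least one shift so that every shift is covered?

8 slots to fill and no one can take more than 4, so at least ⌈8/4⌉ = 2 assistants are needed.
Any 2 assistants together have capacity at most 4+3 = 7 < 8 slots, so 2 can never suffice.
Nakamura, Dubois, and Mbeki alone can cover everything: Shift 1→Nakamura, Shift 2→Nakamura, Shift 3→Nakamura, Shift 4→Mbeki, Shift 5→Dubois, Shift 6→Dubois, Shift 7→Dubois, Shift 8→Dubois.

3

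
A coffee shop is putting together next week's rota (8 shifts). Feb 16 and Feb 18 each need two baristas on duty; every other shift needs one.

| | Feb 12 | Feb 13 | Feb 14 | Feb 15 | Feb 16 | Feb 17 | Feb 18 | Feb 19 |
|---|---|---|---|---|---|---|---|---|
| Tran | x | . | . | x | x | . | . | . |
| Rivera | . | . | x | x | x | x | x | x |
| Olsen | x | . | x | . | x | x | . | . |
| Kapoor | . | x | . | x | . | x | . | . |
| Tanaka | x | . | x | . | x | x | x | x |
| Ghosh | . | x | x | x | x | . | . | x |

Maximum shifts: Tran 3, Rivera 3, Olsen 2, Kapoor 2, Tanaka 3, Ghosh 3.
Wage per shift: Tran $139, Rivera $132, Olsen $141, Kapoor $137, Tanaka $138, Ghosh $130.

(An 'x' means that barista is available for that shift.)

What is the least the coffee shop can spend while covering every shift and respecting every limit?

Feb 18 can only be covered by Rivera and Tanaka, so that assignment is forced.
Picking the cheapest available barista for each shift independently would cost $1322, but that ignores the shift limits.
An optimal schedule: Feb 12→Tanaka, Feb 13→Ghosh, Feb 14→Rivera, Feb 15→Kapoor, Feb 16→Ghosh+Rivera, Feb 17→Kapoor, Feb 18→Rivera+Tanaka, Feb 19→Ghosh.
Total: 138 + 130 + 132 + 137 + 130 + 132 + 137 + 132 + 138 + 130 = $1336.

$1336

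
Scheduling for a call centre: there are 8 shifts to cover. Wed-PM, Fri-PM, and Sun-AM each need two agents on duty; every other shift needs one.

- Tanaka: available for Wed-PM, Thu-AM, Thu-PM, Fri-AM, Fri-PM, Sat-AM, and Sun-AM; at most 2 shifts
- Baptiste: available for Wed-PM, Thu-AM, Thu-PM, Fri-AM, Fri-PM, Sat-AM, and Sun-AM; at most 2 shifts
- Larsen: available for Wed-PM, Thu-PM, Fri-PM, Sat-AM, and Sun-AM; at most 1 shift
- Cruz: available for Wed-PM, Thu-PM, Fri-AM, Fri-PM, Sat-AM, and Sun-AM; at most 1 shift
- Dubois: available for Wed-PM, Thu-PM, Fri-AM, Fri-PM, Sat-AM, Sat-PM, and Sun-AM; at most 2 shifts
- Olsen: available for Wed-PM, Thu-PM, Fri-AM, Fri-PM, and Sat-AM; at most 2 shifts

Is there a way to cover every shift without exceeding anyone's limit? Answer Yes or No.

No

Total capacity is 2+2+1+1+2+2 = 10 but 11 worker-slots are needed — infeasible.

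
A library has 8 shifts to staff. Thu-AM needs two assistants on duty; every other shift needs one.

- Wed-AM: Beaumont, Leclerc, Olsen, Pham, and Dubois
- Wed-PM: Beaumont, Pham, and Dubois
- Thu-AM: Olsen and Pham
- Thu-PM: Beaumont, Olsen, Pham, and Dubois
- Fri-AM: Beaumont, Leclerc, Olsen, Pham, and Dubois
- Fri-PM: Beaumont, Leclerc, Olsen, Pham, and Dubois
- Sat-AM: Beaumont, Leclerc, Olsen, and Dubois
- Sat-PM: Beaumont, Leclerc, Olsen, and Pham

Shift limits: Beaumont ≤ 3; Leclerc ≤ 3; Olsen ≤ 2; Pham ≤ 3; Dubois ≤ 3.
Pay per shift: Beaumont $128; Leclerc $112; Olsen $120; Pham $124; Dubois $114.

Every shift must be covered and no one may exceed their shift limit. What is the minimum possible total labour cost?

Thu-AM can only be covered by Olsen and Pham, so that assignment is forced.
Picking the cheapest available assistant for each shift independently would cost $1032, but that ignores the shift limits.
An optimal schedule: Wed-AM→Leclerc, Wed-PM→Dubois, Thu-AM→Olsen+Pham, Thu-PM→Dubois, Fri-AM→Dubois, Fri-PM→Olsen, Sat-AM→Leclerc, Sat-PM→Leclerc.
Total: 112 + 114 + 120 + 124 + 114 + 114 + 120 + 112 + 112 = $1042.

$1042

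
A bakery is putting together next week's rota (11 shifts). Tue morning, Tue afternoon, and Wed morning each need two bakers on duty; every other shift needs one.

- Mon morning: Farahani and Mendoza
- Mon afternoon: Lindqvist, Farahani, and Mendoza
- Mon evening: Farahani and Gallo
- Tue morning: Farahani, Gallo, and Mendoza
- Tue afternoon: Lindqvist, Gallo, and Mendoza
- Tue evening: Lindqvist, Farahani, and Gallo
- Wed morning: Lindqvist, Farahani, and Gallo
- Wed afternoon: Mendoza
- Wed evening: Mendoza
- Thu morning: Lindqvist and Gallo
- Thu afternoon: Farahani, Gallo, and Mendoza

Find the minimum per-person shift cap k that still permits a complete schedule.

4

With 4 bakers and 14 worker-slots to fill, someone must work at least ⌈14/4⌉ = 4 shifts, so k ≥ 4.
k = 4 works: Mon morning→Farahani, Mon afternoon→Lindqvist, Mon evening→Farahani, Tue morning→Farahani+Gallo, Tue afternoon→Lindqvist+Gallo, Tue evening→Lindqvist, Wed morning→Farahani+Gallo, Wed afternoon→Mendoza, Wed evening→Mendoza, Thu morning→Lindqvist, Thu afternoon→Gallo.
Loads: Lindqvist 4, Farahani 4, Gallo 4, Mendoza 2 — all ≤ 4.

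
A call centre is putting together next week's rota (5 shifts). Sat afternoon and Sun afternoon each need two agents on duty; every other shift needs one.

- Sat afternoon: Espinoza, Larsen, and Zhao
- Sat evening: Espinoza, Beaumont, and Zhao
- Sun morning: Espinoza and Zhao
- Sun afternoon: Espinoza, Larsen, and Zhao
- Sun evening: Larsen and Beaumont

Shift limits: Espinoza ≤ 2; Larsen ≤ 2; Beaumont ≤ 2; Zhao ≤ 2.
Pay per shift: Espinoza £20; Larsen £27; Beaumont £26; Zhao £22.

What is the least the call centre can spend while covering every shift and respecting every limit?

Picking the cheapest available agent for each shift independently would cost £150, but that ignores the shift limits.
An optimal schedule: Sat afternoon→Espinoza+Zhao, Sat evening→Beaumont, Sun morning→Espinoza, Sun afternoon→Zhao+Larsen, Sun evening→Beaumont.
Total: 20 + 22 + 26 + 20 + 22 + 27 + 26 = £163.

£163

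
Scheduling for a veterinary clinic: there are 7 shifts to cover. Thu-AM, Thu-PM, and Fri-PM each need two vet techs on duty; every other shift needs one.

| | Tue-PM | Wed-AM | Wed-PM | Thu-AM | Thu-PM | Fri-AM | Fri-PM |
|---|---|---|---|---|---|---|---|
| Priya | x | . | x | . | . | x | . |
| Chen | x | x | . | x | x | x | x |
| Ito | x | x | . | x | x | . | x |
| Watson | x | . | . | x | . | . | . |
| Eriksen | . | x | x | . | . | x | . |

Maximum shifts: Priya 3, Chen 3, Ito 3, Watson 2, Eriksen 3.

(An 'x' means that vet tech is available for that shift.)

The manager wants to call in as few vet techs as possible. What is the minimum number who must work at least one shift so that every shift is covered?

4

10 slots to fill and no one can take more than 3, so at least ⌈10/3⌉ = 4 vet techs are needed.
Priya, Chen, Ito, and Watson alone can cover everything: Tue-PM→Priya, Wed-AM→Chen, Wed-PM→Priya, Thu-AM→Ito+Watson, Thu-PM→Chen+Ito, Fri-AM→Priya, Fri-PM→Chen+Ito.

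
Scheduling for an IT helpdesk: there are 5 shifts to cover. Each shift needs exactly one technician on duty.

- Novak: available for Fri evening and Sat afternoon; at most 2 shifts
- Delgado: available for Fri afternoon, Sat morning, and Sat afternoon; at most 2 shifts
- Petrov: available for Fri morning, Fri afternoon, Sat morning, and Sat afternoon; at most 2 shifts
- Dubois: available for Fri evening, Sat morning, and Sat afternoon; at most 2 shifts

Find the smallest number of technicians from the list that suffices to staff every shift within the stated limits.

5 slots to fill and no one can take more than 2, so at least ⌈5/2⌉ = 3 technicians are needed.
Novak, Delgado, and Petrov alone can cover everything: Fri morning→Petrov, Fri afternoon→Delgado, Fri evening→Novak, Sat morning→Delgado, Sat afternoon→Novak.

3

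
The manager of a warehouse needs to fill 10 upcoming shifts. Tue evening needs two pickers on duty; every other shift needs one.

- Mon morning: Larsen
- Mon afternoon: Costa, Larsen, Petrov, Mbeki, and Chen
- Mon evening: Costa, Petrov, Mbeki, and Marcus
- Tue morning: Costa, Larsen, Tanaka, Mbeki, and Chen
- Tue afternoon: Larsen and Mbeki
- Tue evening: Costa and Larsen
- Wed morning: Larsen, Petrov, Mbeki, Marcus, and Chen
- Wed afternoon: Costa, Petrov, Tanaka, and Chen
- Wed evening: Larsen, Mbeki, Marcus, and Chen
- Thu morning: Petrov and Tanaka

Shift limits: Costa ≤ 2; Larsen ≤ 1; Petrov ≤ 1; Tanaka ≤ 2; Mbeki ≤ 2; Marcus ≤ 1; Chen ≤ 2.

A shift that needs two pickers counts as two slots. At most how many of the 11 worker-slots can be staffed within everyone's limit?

10

Total capacity across all pickers is 2+1+1+2+2+1+2 = 11, and 11 slots are needed, so at most 11 can be filled.
Shifts {Mon morning, Tue evening} need 3 slots but only Costa and Larsen are available for them, supplying at most 2 — so at least 1 slot must go unfilled.
An assignment achieving 10: Mon morning→Larsen, Mon afternoon→Chen, Mon evening→Costa, Tue morning→Tanaka, Tue afternoon→Mbeki, Tue evening→Costa, Wed morning→Marcus, Wed afternoon→Tanaka, Wed evening→Mbeki, Thu morning→Petrov.
Loads: Costa 2/2, Larsen 1/1, Petrov 1/1, Tanaka 2/2, Mbeki 2/2, Marcus 1/1, Chen 1/2.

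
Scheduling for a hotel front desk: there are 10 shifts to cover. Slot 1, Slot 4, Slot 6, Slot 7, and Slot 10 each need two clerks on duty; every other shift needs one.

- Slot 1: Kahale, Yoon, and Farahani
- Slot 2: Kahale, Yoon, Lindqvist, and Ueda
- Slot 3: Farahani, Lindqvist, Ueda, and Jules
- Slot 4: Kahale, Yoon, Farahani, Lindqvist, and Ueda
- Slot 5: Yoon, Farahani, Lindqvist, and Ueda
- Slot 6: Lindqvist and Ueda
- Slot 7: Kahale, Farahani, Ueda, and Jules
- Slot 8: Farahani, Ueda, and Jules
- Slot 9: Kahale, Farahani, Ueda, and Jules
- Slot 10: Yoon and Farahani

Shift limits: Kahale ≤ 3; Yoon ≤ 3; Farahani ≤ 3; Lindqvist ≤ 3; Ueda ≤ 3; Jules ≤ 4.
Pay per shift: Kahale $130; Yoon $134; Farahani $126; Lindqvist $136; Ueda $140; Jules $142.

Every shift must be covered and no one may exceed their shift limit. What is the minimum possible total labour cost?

$1998

Slot 6 can only be covered by Lindqvist and Ueda, so that assignment is forced.
Slot 10 can only be covered by Yoon and Farahani, so that assignment is forced.
Picking the cheapest available clerk for each shift independently would cost $1938, but that ignores the shift limits.
An optimal schedule: Slot 1→Farahani+Kahale, Slot 2→Kahale, Slot 3→Lindqvist, Slot 4→Yoon+Lindqvist, Slot 5→Yoon, Slot 6→Lindqvist+Ueda, Slot 7→Kahale+Ueda, Slot 8→Farahani, Slot 9→Ueda, Slot 10→Farahani+Yoon.
Total: 126 + 130 + 130 + 136 + 134 + 136 + 134 + 136 + 140 + 130 + 140 + 126 + 140 + 126 + 134 = $1998.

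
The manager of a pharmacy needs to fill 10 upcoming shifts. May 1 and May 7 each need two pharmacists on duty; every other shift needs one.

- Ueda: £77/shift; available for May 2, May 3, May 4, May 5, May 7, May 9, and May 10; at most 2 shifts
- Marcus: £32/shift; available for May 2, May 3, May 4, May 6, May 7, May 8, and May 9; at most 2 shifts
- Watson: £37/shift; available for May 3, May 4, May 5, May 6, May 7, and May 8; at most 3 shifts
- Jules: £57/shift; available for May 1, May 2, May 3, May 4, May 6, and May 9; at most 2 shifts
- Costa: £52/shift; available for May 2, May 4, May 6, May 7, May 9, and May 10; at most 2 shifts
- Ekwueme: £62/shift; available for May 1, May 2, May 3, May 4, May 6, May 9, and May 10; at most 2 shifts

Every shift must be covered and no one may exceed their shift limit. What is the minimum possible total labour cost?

May 1 can only be covered by Jules and Ekwueme, so that assignment is forced.
Picking the cheapest available pharmacist for each shift independently would cost £469, but that ignores the shift limits.
An optimal schedule: May 1→Jules+Ekwueme, May 2→Marcus, May 3→Watson, May 4→Ekwueme, May 5→Watson, May 6→Watson, May 7→Costa+Ueda, May 8→Marcus, May 9→Jules, May 10→Costa.
Total: 57 + 62 + 32 + 37 + 62 + 37 + 37 + 52 + 77 + 32 + 57 + 52 = £594.

£594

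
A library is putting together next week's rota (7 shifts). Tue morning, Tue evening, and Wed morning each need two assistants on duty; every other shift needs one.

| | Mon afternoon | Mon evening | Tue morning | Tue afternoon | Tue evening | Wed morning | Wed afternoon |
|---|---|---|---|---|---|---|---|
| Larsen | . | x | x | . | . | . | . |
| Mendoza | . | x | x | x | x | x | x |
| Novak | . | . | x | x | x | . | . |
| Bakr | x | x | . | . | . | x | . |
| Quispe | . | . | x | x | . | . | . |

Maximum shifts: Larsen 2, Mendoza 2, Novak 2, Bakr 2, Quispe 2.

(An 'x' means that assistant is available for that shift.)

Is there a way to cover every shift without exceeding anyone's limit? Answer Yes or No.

Total capacity is 10 and 10 slots are needed, so capacity alone doesn't rule it out.
Shifts {Tue evening, Wed morning, Wed afternoon} need 5 worker-slots in total, but the assistants available for any of those shifts (Mendoza, Novak, and Bakr) can supply at most 4 among them. So no valid schedule exists.

No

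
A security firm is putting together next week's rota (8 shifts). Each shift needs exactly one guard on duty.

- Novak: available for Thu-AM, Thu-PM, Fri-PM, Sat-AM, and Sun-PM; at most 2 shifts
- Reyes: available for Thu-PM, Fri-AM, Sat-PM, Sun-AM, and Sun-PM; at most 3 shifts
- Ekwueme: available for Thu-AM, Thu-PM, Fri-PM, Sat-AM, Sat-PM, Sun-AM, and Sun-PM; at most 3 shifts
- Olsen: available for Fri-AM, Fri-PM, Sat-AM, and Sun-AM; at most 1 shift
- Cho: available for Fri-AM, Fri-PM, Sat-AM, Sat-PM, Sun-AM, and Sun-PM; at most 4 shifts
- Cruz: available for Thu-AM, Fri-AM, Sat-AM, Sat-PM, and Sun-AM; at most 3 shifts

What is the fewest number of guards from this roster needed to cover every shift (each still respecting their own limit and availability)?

8 slots to fill and no one can take more than 4, so at least ⌈8/4⌉ = 2 guards are needed.
Any 2 guards together have capacity at most 4+3 = 7 < 8 slots, so 2 can never suffice.
Novak, Reyes, and Ekwueme alone can cover everything: Thu-AM→Novak, Thu-PM→Ekwueme, Fri-AM→Reyes, Fri-PM→Novak, Sat-AM→Ekwueme, Sat-PM→Reyes, Sun-AM→Reyes, Sun-PM→Ekwueme.

3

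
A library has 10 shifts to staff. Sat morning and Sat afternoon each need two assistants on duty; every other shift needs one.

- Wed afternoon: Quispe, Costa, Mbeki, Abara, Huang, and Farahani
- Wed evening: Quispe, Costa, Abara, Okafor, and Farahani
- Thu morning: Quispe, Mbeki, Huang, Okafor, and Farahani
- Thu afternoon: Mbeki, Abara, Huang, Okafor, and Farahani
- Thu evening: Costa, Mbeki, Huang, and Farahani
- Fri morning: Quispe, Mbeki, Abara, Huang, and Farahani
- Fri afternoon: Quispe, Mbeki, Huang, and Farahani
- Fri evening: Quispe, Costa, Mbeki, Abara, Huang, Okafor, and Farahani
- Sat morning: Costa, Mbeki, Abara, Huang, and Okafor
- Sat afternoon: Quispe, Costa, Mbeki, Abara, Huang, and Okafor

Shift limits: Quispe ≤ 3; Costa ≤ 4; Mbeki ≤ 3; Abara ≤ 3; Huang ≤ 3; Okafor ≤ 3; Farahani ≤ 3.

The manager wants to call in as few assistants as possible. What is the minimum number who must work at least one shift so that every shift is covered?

12 slots to fill and no one can take more than 4, so at least ⌈12/4⌉ = 3 assistants are needed.
Any 3 assistants together have capacity at most 4+3+3 = 10 < 12 slots, so 3 can never suffice.
Quispe, Costa, Mbeki, and Abara alone can cover everything: Wed afternoon→Costa, Wed evening→Quispe, Thu morning→Quispe, Thu afternoon→Mbeki, Thu evening→Costa, Fri morning→Mbeki, Fri afternoon→Quispe, Fri evening→Abara, Sat morning→Costa+Mbeki, Sat afternoon→Costa+Abara.

4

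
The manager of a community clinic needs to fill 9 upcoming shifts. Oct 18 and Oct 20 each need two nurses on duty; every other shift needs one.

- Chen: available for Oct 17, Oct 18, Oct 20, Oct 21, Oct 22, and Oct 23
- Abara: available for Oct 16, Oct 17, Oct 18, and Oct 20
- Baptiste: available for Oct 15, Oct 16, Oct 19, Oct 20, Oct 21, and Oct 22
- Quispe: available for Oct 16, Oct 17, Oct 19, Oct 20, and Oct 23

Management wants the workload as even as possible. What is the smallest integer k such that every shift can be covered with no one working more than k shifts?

With 4 nurses and 11 worker-slots to fill, someone must work at least ⌈11/4⌉ = 3 shifts, so k ≥ 3.
k = 3 works: Oct 15→Baptiste, Oct 16→Abara, Oct 17→Abara, Oct 18→Chen+Abara, Oct 19→Baptiste, Oct 20→Baptiste+Quispe, Oct 21→Chen, Oct 22→Chen, Oct 23→Quispe.
Loads: Chen 3, Abara 3, Baptiste 3, Quispe 2 — all ≤ 3.

3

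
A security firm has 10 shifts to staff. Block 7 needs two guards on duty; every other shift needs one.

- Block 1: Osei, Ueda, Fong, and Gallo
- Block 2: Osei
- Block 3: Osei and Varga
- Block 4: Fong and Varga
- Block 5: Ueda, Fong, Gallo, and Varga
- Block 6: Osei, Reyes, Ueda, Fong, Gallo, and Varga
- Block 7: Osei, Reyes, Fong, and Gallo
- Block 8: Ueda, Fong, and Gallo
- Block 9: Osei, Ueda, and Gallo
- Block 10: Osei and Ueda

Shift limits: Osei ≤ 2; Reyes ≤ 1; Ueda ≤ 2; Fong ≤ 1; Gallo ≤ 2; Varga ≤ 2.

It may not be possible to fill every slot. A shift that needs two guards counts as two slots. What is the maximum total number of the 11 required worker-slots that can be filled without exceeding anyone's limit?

Total capacity across all guards is 2+1+2+1+2+2 = 10, and 11 slots are needed, so at most 10 can be filled.
An assignment achieving 10: Block 1→Gallo, Block 2→Osei, Block 3→Osei, Block 4→Fong, Block 5→Varga, Block 6→Varga, Block 7→Reyes, Block 8→Ueda, Block 9→Gallo, Block 10→Ueda.
Loads: Osei 2/2, Reyes 1/1, Ueda 2/2, Fong 1/1, Gallo 2/2, Varga 2/2.

10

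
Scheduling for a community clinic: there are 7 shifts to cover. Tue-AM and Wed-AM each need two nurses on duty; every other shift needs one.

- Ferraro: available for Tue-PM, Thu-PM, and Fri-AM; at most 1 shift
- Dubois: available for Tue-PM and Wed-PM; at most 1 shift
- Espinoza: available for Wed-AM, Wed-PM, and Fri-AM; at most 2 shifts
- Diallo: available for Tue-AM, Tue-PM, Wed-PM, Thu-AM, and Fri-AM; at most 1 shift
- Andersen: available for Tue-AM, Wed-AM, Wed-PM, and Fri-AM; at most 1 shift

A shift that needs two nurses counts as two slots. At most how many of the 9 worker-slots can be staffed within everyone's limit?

Total capacity across all nurses is 1+1+2+1+1 = 6, and 9 slots are needed, so at most 6 can be filled.
An assignment achieving 6: Tue-AM→Andersen, Tue-PM→Dubois, Wed-AM→Espinoza, Wed-PM→Espinoza, Thu-AM→Diallo, Thu-PM→Ferraro.
Loads: Ferraro 1/1, Dubois 1/1, Espinoza 2/2, Diallo 1/1, Andersen 1/1.

6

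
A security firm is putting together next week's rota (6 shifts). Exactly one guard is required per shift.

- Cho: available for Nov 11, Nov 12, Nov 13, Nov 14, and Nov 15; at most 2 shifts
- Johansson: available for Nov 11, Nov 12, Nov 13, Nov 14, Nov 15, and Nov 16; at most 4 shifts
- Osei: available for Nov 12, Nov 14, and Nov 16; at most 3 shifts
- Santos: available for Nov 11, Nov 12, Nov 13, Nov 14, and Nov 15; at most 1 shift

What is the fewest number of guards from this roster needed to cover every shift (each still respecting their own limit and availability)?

2

6 slots to fill and no one can take more than 4, so at least ⌈6/4⌉ = 2 guards are needed.
Cho and Johansson alone can cover everything: Nov 11→Cho, Nov 12→Cho, Nov 13→Johansson, Nov 14→Johansson, Nov 15→Johansson, Nov 16→Johansson.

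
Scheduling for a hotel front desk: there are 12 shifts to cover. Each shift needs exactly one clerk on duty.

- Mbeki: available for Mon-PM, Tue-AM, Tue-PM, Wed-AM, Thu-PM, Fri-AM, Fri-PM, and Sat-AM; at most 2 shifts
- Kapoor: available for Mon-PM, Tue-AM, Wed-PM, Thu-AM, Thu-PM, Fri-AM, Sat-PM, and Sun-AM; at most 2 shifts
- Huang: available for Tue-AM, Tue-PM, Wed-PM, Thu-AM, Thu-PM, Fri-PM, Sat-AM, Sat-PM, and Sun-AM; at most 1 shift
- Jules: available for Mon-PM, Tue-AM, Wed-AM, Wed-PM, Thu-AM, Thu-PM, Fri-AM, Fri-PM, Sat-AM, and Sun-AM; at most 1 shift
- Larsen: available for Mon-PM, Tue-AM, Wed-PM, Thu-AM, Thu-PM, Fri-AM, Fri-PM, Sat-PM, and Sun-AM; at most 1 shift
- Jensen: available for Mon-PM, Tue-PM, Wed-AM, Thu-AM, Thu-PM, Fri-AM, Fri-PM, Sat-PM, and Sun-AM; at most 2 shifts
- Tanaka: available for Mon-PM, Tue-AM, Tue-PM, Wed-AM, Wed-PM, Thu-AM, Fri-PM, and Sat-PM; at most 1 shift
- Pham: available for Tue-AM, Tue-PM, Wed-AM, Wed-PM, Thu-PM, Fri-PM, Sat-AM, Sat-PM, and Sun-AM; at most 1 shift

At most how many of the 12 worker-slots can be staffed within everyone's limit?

11

Total capacity across all clerks is 2+2+1+1+1+2+1+1 = 11, and 12 slots are needed, so at most 11 can be filled.
An assignment achieving 11: Mon-PM→Kapoor, Tue-AM→Tanaka, Tue-PM→Mbeki, Wed-AM→Jules, Wed-PM→Huang, Thu-AM→Larsen, Thu-PM→Pham, Fri-AM→Kapoor, Sat-AM→Mbeki, Sat-PM→Jensen, Sun-AM→Jensen.
Loads: Mbeki 2/2, Kapoor 2/2, Huang 1/1, Jules 1/1, Larsen 1/1, Jensen 2/2, Tanaka 1/1, Pham 1/1.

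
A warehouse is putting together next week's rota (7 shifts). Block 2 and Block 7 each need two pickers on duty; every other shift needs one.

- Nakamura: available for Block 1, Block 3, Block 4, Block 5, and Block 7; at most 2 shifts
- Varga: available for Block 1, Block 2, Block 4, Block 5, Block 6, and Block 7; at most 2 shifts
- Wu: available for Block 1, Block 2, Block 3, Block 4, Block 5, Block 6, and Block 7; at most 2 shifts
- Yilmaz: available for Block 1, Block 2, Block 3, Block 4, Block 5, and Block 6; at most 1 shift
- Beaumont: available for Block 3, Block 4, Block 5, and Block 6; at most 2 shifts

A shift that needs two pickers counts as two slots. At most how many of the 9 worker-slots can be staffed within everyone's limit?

9

Total capacity across all pickers is 2+2+2+1+2 = 9, and 9 slots are needed, so at most 9 can be filled.
An assignment achieving 9: Block 1→Nakamura, Block 2→Varga+Wu, Block 3→Wu, Block 4→Beaumont, Block 5→Beaumont, Block 6→Yilmaz, Block 7→Nakamura+Varga.
Loads: Nakamura 2/2, Varga 2/2, Wu 2/2, Yilmaz 1/1, Beaumont 2/2.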